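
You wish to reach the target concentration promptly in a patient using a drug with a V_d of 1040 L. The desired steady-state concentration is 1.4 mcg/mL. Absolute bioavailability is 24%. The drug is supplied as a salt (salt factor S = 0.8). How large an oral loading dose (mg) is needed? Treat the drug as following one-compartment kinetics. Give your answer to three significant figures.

7580 mg

The loading dose fills Vd to the target concentration.
LD = Vd × C / F / S = 1040 × 1.400 / 0.24 / 0.8 = 7583 mg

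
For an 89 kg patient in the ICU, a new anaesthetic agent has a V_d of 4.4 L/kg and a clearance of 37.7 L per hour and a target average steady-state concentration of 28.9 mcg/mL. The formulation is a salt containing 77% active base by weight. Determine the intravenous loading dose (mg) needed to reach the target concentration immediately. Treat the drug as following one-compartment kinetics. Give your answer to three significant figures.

14700 mg

Total Vd = 4.4 × 89 = 391.6 L
LD = Vd × C / S = 391.6 × 28.90 / 0.77 = 14700 mg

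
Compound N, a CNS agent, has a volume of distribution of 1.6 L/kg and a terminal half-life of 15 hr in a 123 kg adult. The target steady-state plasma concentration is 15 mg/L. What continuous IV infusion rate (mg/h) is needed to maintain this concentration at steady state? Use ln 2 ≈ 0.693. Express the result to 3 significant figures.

136 mg/h

Vd(total) = 123 kg × 1.6 L/kg = 196.8 L
CL = ln 2 · Vd / t½ = 0.693 × 196.8 / 15 = 9.092 L/h
Infusion rate = CL × Css = 9.092 × 15 = 136.4 mg/h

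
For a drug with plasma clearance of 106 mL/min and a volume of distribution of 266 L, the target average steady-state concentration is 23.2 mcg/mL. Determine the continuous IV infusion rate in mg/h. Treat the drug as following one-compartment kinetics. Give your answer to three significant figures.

Convert clearance: 106 mL/min × 60 min/h ÷ 1000 mL/L = 6.360 L/h
R₀ = 6.360 × 23.2 = 147.6 mg/h

148 mg/h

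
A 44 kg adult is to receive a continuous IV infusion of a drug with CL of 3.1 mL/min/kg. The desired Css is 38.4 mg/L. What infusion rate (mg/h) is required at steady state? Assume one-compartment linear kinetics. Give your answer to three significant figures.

CL = 3.1 mL/min/kg × 44 kg = 136.4 mL/min = 136.4 × 60/1000 = 8.184 L/h
Infusion rate = CL · Css = 8.184 L/h × 38.4 mg/L = 314.3 mg/h

314 mg/h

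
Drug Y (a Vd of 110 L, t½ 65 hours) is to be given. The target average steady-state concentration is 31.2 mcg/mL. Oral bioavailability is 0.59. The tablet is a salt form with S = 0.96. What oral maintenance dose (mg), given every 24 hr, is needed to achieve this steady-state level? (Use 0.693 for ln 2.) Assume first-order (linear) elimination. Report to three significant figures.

CL = ln 2 · Vd / t½ = 0.693 × 110.0 / 65 = 1.173 L/h
D = CL × Css × τ / F / S = 1.173 × 31.2 × 24 / 0.59 / 0.96 = 1551 mg

1550 mg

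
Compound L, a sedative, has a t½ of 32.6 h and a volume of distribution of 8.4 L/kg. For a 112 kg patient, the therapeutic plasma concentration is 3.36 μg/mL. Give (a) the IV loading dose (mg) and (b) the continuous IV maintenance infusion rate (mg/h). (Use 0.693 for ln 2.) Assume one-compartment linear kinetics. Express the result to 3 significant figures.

Vd(total) = 112 kg × 8.4 L/kg = 940.8 L
LD = Vd × C = 940.8 × 3.36 = 3161 mg
CL = 0.693 × Vd / t½ = 0.693 × 940.8 / 32.6 = 20.00 L/h
Infusion rate = CL × Css = 20.00 × 3.36 = 67.20 mg/h

(a) 3160 mg; (b) 67.2 mg/h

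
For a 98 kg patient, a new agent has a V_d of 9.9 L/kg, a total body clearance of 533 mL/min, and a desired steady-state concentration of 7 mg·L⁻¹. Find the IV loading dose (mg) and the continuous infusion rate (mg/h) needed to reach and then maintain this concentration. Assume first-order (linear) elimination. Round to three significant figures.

(a) 6790 mg; (b) 224 mg/h

Vd = 9.9 L/kg × 98 kg = 970.2 L
Loading dose = Vd × C = 970.2 × 7 = 6791 mg
CL = 533 mL/min = 533 × 0.06 = 31.98 L/h
Infusion rate = 31.98 L/h × 7 mg/L = 223.9 mg/h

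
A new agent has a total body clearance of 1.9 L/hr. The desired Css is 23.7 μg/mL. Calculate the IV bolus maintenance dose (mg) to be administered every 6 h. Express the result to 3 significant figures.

270 mg

D = CL × Css × τ = 1.900 × 23.7 × 6 = 270.2 mg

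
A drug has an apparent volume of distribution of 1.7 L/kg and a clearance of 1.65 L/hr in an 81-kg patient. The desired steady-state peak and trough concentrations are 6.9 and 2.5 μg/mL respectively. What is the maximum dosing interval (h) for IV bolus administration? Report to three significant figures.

Vd = 1.7 L/kg × 81 kg = 137.7 L
k = CL / Vd = 1.650 / 137.7 = 0.01198 h⁻¹
Between IV bolus doses, concentration decays as C = C₀·e^(−kτ), so C_peak/C_trough = e^(kτ).
τ_max = ln(C_peak/C_trough) / k = ln(6.9/2.5) / 0.01198 = 1.015 / 0.01198 = 84.72 h

84.7 h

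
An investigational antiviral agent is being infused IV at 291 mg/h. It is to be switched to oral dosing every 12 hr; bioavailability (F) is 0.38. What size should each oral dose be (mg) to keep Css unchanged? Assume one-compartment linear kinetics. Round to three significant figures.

9190 mg

To maintain the same Css, the systemic dosing rate must be unchanged: F·D/τ = infusion rate.
D = rate × τ / F = 291 × 12 / 0.38 = 9189 mg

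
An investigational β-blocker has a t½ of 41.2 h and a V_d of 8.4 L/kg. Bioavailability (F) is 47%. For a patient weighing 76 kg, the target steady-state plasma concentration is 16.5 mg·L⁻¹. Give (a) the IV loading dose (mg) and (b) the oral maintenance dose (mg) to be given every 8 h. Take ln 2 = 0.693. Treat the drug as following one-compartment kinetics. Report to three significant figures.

Vd = 8.4 L/kg × 76 kg = 638.4 L
LD = Vd × C = 638.4 × 16.5 = 10530 mg
CL = 0.693 × Vd / t½ = 0.693 × 638.4 / 41.2 = 10.74 L/h
D = CL × Css × τ / F = 10.74 × 16.5 × 8 / 0.47 = 3016 mg

(a) 10500 mg; (b) 3020 mg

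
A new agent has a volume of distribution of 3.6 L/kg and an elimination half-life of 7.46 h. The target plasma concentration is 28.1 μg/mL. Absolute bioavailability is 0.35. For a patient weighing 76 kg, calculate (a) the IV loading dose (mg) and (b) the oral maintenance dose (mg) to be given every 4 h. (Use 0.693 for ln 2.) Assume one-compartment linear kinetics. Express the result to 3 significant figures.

(a) 7690 mg; (b) 8160 mg

Vd = 3.6 L/kg × 76 kg = 273.6 L
LD = Vd × C = 273.6 × 28.1 = 7688 mg
CL = 0.693 × Vd / t½ = 0.693 × 273.6 / 7.46 = 25.42 L/h
D = CL × Css × τ / F = 25.42 × 28.1 × 4 / 0.35 = 8163 mg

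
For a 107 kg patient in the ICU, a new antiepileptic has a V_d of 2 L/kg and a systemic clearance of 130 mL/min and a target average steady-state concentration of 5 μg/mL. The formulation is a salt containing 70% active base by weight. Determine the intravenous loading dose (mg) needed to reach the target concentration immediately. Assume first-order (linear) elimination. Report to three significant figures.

Vd(total) = 107 kg × 2 L/kg = 214.0 L
LD = Vd × C / S = 214.0 × 5.000 / 0.7 = 1529 mg

1530 mg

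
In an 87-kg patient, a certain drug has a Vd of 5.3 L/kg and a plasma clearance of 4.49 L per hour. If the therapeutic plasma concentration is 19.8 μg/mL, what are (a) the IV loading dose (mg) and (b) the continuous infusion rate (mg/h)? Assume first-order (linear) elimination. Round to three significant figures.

Total Vd = 5.3 × 87 = 461.1 L
LD = Vd · C_target = 461.1 × 19.8 = 9130 mg
Infusion rate = 4.490 L/h × 19.8 mg/L = 88.90 mg/h

(a) 9130 mg; (b) 88.9 mg/h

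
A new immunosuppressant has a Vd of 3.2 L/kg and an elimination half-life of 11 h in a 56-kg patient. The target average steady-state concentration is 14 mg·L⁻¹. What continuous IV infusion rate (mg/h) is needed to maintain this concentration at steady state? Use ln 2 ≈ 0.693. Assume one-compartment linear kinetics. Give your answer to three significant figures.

158 mg/h

Total Vd = 3.2 × 56 = 179.2 L
CL = 0.693 × Vd / t½ = 0.693 × 179.2 / 11 = 11.29 L/h
Infusion rate = CL × Css = 11.29 × 14 = 158.1 mg/h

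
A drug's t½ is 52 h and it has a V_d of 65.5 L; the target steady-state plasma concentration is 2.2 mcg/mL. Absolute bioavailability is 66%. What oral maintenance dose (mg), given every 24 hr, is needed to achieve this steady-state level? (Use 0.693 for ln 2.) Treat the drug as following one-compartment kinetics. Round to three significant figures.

CL = ln 2 · Vd / t½ = 0.693 × 65.50 / 52 = 0.8729 L/h
D = CL × Css × τ / F = 0.8729 × 2.2 × 24 / 0.66 = 69.83 mg

69.8 mg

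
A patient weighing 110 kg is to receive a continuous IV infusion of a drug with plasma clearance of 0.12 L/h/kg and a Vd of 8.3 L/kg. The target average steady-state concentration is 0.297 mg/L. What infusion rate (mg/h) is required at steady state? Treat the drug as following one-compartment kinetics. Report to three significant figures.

3.92 mg/h

CL = 0.12 L/h/kg × 110 kg = 13.20 L/h
R₀ = 13.20 × 0.297 = 3.920 mg/h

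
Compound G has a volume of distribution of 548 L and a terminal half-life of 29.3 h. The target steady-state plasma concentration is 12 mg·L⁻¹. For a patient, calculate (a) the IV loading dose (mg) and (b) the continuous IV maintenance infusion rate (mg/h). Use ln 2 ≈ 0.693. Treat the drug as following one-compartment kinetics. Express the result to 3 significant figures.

(a) 6580 mg; (b) 156 mg/h

LD = Vd × C = 548.0 × 12 = 6576 mg
CL = 0.693 × Vd / t½ = 0.693 × 548.0 / 29.3 = 12.96 L/h
Infusion rate = CL × Css = 12.96 × 12 = 155.5 mg/h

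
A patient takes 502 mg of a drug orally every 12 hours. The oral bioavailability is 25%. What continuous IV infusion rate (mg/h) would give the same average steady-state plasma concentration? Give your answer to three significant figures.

Equivalent systemic input: infusion rate = F·D/τ.
Rate = 0.25 × 502 / 12 = 10.46 mg/h

10.5 mg/h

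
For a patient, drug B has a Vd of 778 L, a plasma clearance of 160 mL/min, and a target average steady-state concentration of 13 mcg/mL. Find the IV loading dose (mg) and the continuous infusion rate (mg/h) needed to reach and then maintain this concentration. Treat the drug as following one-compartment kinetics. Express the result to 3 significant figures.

Loading: fill Vd to C_target → 778.0 L × 13 mg/L = 10110 mg
CL = 160 mL/min = 160 × 0.06 = 9.600 L/h
Maintenance: replace elimination → rate = CL × Css = 9.600 × 13 = 124.8 mg/h

(a) 10100 mg; (b) 125 mg/h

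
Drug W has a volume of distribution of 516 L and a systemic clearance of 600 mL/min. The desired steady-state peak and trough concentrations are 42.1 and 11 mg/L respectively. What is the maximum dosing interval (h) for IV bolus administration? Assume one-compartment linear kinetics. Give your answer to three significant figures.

19.2 h

CL = 600 mL/min = 600 × 0.06 = 36.00 L/h
k = CL / Vd = 36.00 / 516.0 = 0.06977 h⁻¹
Between IV bolus doses, concentration decays as C = C₀·e^(−kτ), so C_peak/C_trough = e^(kτ).
τ_max = ln(C_peak/C_trough) / k = ln(42.1/11) / 0.06977 = 1.342 / 0.06977 = 19.23 h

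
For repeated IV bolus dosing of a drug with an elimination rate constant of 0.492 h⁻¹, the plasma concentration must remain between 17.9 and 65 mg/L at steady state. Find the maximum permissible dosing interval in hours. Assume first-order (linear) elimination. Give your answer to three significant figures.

2.62 h

Between IV bolus doses, concentration decays as C = C₀·e^(−kτ), so C_peak/C_trough = e^(kτ).
τ_max = ln(C_peak/C_trough) / k = ln(65/17.9) / 0.4920 = 1.290 / 0.4920 = 2.622 h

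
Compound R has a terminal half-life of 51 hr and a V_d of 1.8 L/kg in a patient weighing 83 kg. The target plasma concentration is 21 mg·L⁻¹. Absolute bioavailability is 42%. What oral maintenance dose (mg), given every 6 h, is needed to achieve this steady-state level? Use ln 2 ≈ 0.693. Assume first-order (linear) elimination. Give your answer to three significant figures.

Vd(total) = 83 kg × 1.8 L/kg = 149.4 L
CL = ln 2 · Vd / t½ = 0.693 × 149.4 / 51 = 2.030 L/h
D = CL × Css × τ / F = 2.030 × 21 × 6 / 0.42 = 609.0 mg

609 mg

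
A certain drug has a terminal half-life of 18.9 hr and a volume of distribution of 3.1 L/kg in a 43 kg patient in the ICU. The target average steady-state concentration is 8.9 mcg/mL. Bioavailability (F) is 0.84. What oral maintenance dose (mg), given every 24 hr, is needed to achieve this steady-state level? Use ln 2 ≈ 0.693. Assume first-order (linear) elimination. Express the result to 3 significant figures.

Total Vd = 3.1 × 43 = 133.3 L
k = 0.693/18.9 = 0.03667 h⁻¹, so CL = k·Vd = 0.03667 × 133.3 = 4.888 L/h
D = CL × Css × τ / F = 4.888 × 8.9 × 24 / 0.84 = 1243 mg

1240 mg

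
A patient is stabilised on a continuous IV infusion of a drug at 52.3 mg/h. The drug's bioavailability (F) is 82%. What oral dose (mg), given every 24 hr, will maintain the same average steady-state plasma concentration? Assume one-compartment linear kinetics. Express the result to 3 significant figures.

1530 mg

To maintain the same Css, the systemic dosing rate must be unchanged: F·D/τ = infusion rate.
D = rate × τ / F = 52.3 × 24 / 0.82 = 1531 mg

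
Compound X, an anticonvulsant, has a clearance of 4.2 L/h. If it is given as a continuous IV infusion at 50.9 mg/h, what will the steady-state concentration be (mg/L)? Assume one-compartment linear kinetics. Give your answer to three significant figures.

12.1 mg/L

Css = rate / CL = 50.9 / 4.200 = 12.12 mg/L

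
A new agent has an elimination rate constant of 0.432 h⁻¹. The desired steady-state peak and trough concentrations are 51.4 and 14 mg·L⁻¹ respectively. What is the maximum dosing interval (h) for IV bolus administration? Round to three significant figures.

3.01 h

Between IV bolus doses, concentration decays as C = C₀·e^(−kτ), so C_peak/C_trough = e^(kτ).
τ_max = ln(C_peak/C_trough) / k = ln(51.4/14) / 0.4320 = 1.301 / 0.4320 = 3.012 h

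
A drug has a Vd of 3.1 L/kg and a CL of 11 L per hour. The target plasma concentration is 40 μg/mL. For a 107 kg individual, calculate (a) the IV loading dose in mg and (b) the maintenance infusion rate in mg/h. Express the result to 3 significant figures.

Vd(total) = 107 kg × 3.1 L/kg = 331.7 L
Loading: fill Vd to C_target → 331.7 L × 40 mg/L = 13270 mg
Infusion rate = 11.00 L/h × 40 mg/L = 440.0 mg/h

(a) 13300 mg; (b) 440 mg/h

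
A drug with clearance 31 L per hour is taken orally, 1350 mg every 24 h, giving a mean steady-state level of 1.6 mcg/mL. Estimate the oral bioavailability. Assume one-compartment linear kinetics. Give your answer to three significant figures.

F·D/τ = CL·Css at steady state → F = CL·Css·τ / D.
F = 31 × 1.6 × 24 / 1350 = 0.882

0.882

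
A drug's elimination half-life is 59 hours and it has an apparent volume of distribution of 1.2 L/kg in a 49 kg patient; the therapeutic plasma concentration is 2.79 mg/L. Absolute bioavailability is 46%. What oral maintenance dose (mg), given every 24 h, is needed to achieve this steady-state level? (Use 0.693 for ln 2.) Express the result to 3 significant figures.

Vd(total) = 49 kg × 1.2 L/kg = 58.80 L
k = 0.693/59 = 0.01175 h⁻¹, so CL = k·Vd = 0.01175 × 58.80 = 0.6909 L/h
D = CL × Css × τ / F = 0.6909 × 2.79 × 24 / 0.46 = 100.6 mg

101 mg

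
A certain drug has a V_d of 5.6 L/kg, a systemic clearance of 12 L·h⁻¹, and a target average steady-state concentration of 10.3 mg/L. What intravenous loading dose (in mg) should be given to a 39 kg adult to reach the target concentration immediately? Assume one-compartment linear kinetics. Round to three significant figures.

2250 mg

Total Vd = 5.6 × 39 = 218.4 L
LD is governed by Vd — clearance does not enter the loading-dose calculation.
LD = Vd × C = 218.4 × 10.30 = 2250 mg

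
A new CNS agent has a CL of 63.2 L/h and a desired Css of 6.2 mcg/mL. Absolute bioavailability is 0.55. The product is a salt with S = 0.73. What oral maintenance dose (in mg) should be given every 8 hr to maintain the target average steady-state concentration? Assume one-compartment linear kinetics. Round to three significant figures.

7810 mg

D = CL × Css × τ / F / S = 63.20 × 6.2 × 8 / 0.55 / 0.73 = 7808 mg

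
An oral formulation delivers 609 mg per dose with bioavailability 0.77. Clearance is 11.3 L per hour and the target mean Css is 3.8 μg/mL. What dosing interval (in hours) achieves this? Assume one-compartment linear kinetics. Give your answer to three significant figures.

10.9 h

F·D/τ = CL·Css → τ = F·D / (CL·Css).
τ = 0.77 × 609 / (11.3 × 3.8) = 10.92 h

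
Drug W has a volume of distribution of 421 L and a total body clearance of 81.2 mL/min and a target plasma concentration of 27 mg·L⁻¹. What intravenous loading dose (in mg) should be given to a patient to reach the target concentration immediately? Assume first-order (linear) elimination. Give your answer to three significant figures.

11400 mg

Loading dose depends on Vd (not clearance): it fills the distribution volume.
LD = Vd × C = 421.0 × 27.00 = 11370 mg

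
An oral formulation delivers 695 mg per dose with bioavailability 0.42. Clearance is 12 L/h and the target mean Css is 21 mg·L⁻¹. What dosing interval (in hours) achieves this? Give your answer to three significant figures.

F·D/τ = CL·Css → τ = F·D / (CL·Css).
τ = 0.42 × 695 / (12 × 21) = 1.158 h

1.16 h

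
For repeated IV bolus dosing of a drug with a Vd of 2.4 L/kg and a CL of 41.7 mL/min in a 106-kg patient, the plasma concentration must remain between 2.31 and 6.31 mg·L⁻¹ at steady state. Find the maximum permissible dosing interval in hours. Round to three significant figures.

Total Vd = 2.4 × 106 = 254.4 L
CL = 41.7 mL/min = 41.7 × 0.06 = 2.502 L/h
k = CL / Vd = 2.502 / 254.4 = 0.009835 h⁻¹
Between IV bolus doses, concentration decays as C = C₀·e^(−kτ), so C_peak/C_trough = e^(kτ).
τ_max = ln(C_peak/C_trough) / k = ln(6.31/2.31) / 0.009835 = 1.005 / 0.009835 = 102.2 h

102 h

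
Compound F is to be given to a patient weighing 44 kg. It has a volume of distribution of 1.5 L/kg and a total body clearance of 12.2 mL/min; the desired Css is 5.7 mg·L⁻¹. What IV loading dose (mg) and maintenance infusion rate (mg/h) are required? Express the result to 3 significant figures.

(a) 376 mg; (b) 4.17 mg/h

Vd = 1.5 L/kg × 44 kg = 66.00 L
LD = Vd · C_target = 66.00 × 5.7 = 376.2 mg
CL = 12.2 mL/min = 12.2 × 0.06 = 0.7320 L/h
Maintenance infusion rate = CL × Css = 0.7320 × 5.7 = 4.172 mg/h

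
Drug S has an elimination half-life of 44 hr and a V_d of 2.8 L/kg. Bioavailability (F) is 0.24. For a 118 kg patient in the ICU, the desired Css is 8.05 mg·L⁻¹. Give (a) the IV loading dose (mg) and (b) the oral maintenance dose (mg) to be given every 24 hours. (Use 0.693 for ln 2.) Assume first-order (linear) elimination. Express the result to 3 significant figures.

(a) 2660 mg; (b) 4190 mg

Vd(total) = 118 kg × 2.8 L/kg = 330.4 L
LD = Vd × C = 330.4 × 8.05 = 2660 mg
CL = 0.693 × Vd / t½ = 0.693 × 330.4 / 44 = 5.204 L/h
D = CL × Css × τ / F = 5.204 × 8.05 × 24 / 0.24 = 4189 mg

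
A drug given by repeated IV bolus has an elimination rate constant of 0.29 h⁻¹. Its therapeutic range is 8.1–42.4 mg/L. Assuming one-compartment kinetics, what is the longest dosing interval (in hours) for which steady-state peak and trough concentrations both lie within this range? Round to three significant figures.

Between IV bolus doses, concentration decays as C = C₀·e^(−kτ), so C_peak/C_trough = e^(kτ).
τ_max = ln(C_peak/C_trough) / k = ln(42.4/8.1) / 0.2900 = 1.655 / 0.2900 = 5.707 h

5.71 h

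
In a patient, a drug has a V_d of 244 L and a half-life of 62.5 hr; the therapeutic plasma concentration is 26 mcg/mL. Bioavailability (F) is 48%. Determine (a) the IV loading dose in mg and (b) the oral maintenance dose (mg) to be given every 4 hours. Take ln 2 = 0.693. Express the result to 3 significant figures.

(a) 6340 mg; (b) 586 mg

LD = Vd × C = 244.0 × 26 = 6344 mg
CL = 0.693 × Vd / t½ = 0.693 × 244.0 / 62.5 = 2.705 L/h
D = CL × Css × τ / F = 2.705 × 26 × 4 / 0.48 = 586.1 mg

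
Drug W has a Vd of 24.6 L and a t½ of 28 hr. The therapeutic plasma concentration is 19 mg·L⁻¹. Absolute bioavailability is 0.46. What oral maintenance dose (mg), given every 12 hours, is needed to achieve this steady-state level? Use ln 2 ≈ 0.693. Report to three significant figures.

CL = ln 2 · Vd / t½ = 0.693 × 24.60 / 28 = 0.6089 L/h
D = CL × Css × τ / F = 0.6089 × 19 × 12 / 0.46 = 301.8 mg

302 mg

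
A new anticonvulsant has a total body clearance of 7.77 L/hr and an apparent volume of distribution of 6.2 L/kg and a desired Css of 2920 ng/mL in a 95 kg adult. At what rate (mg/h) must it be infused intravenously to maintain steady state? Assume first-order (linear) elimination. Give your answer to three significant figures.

C = 2920 ng/mL = 2.920 mg/L
R₀ = 7.770 × 2.92 = 22.69 mg/h

22.7 mg/h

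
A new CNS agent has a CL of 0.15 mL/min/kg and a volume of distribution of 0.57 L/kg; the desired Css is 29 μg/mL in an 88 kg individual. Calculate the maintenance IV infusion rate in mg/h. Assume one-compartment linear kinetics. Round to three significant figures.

23.0 mg/h

CL = 0.15 mL/min/kg × 88 kg = 13.20 mL/min = 13.20 × 60/1000 = 0.7920 L/h
Infusion rate = CL · Css = 0.7920 L/h × 29 mg/L = 22.97 mg/h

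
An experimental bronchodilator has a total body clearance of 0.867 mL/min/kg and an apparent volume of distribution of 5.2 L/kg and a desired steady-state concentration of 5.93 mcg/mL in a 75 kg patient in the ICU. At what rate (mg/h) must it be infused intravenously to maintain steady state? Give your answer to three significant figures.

23.1 mg/h

CL = 0.867 mL/min/kg × 75 kg = 65.03 mL/min = 65.03 × 60/1000 = 3.902 L/h
Rate = CL × Css = 3.902 × 5.93 = 23.14 mg/h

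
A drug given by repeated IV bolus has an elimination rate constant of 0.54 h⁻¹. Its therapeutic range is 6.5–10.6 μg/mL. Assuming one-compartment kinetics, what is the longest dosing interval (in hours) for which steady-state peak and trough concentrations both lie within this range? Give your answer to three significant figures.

Between IV bolus doses, concentration decays as C = C₀·e^(−kτ), so C_peak/C_trough = e^(kτ).
τ_max = ln(C_peak/C_trough) / k = ln(10.6/6.5) / 0.5400 = 0.4891 / 0.5400 = 0.9057 h

0.906 h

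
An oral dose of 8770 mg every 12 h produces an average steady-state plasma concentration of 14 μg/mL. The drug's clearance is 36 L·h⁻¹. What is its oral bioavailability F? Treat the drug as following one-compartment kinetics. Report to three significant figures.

F·D/τ = CL·Css at steady state → F = CL·Css·τ / D.
F = 36 × 14 × 12 / 8770 = 0.690

0.690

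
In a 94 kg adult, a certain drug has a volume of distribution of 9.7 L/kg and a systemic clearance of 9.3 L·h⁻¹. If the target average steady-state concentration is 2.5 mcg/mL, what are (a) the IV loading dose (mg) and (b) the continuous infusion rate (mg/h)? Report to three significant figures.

(a) 2280 mg; (b) 23.3 mg/h

Vd = 9.7 L/kg × 94 kg = 911.8 L
Loading: fill Vd to C_target → 911.8 L × 2.5 mg/L = 2280 mg
Infusion rate = 9.300 L/h × 2.5 mg/L = 23.25 mg/h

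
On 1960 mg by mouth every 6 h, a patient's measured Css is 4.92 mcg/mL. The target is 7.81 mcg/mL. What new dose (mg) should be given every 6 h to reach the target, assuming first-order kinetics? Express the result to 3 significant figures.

For first-order elimination, Css ∝ F·D/(CL·τ); F and CL are unchanged, so Css ∝ D/τ.
D₂ = D₁ × (Css,target / Css,current) = 1960 × 7.81/4.92 = 3111 mg

3110 mg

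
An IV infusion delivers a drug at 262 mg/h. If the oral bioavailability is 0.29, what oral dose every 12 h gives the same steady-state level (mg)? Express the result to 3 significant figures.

10800 mg

To maintain the same Css, the systemic dosing rate must be unchanged: F·D/τ = infusion rate.
D = rate × τ / F = 262 × 12 / 0.29 = 10840 mg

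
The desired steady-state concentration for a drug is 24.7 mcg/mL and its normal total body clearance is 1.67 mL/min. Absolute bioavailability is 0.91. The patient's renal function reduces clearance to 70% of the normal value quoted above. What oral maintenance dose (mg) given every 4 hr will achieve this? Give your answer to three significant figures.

Convert clearance: 1.67 mL/min × 60 min/h ÷ 1000 mL/L = 0.1002 L/h
Patient clearance = 0.7 × 0.1002 = 0.07014 L/h
D = CL × Css × τ / F = 0.07014 × 24.7 × 4 / 0.91 = 7.615 mg

7.62 mg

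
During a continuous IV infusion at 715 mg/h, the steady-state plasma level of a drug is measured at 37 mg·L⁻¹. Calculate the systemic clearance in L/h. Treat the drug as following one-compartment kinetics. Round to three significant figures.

At steady state, infusion rate = CL × Css, so CL = rate / Css.
CL = 715 / 37 = 19.32 L/h

19.3 L/h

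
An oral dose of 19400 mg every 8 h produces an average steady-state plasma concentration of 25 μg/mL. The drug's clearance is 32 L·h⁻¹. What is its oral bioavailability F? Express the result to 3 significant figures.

F·D/τ = CL·Css at steady state → F = CL·Css·τ / D.
F = 32 × 25 × 8 / 19400 = 0.330

0.330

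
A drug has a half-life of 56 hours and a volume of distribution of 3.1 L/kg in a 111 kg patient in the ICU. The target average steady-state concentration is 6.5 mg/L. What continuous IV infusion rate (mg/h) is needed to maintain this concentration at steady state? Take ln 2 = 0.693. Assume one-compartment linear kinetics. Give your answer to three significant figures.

27.7 mg/h

Vd(total) = 111 kg × 3.1 L/kg = 344.1 L
CL = ln 2 · Vd / t½ = 0.693 × 344.1 / 56 = 4.258 L/h
Infusion rate = CL × Css = 4.258 × 6.5 = 27.68 mg/h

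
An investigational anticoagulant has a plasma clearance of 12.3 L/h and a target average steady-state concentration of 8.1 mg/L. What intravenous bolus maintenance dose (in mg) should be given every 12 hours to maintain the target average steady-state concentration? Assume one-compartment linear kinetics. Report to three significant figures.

D = CL × Css × τ = 12.30 × 8.1 × 12 = 1196 mg

1200 mg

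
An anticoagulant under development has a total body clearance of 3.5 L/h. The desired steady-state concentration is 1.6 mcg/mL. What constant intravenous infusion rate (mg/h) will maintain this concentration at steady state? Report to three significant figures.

Rate = CL × Css = 3.500 × 1.6 = 5.600 mg/h

5.60 mg/h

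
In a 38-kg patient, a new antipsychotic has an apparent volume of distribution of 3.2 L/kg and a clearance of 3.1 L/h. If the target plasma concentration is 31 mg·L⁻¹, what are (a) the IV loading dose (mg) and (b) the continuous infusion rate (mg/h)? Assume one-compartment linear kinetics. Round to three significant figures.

Total Vd = 3.2 × 38 = 121.6 L
Loading dose = Vd × C = 121.6 × 31 = 3770 mg
Maintenance infusion rate = CL × Css = 3.100 × 31 = 96.10 mg/h

(a) 3770 mg; (b) 96.1 mg/h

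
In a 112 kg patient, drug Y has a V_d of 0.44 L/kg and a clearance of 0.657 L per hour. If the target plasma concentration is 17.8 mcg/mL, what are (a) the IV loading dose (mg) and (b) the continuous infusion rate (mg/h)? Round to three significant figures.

(a) 877 mg; (b) 11.7 mg/h

Vd = 0.44 L/kg × 112 kg = 49.28 L
Loading: fill Vd to C_target → 49.28 L × 17.8 mg/L = 877.2 mg
Maintenance: replace elimination → rate = CL × Css = 0.6570 × 17.8 = 11.69 mg/h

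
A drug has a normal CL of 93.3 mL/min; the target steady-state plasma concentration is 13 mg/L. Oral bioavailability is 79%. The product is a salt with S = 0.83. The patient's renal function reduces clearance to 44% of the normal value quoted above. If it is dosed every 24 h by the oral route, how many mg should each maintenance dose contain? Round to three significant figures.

1170 mg

CL = 93.3 mL/min × 60/1000 = 5.598 L/h
Patient clearance = 0.44 × 5.598 = 2.463 L/h
D = CL × Css × τ / F / S = 2.463 × 13 × 24 / 0.79 / 0.83 = 1172 mg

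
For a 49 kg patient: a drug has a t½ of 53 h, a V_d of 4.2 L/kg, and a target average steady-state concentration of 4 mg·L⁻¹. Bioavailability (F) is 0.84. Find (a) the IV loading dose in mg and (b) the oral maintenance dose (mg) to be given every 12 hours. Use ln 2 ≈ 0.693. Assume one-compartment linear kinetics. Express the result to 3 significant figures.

(a) 823 mg; (b) 154 mg

Vd = 4.2 L/kg × 49 kg = 205.8 L
LD = Vd × C = 205.8 × 4 = 823.2 mg
CL = 0.693 × Vd / t½ = 0.693 × 205.8 / 53 = 2.691 L/h
D = CL × Css × τ / F = 2.691 × 4 × 12 / 0.84 = 153.8 mg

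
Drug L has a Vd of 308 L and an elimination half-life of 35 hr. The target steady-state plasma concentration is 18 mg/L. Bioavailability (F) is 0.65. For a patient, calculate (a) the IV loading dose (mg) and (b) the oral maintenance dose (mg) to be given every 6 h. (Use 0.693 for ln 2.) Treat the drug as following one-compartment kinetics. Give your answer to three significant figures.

LD = Vd × C = 308.0 × 18 = 5544 mg
CL = 0.693 × Vd / t½ = 0.693 × 308.0 / 35 = 6.098 L/h
D = CL × Css × τ / F = 6.098 × 18 × 6 / 0.65 = 1013 mg

(a) 5540 mg; (b) 1010 mg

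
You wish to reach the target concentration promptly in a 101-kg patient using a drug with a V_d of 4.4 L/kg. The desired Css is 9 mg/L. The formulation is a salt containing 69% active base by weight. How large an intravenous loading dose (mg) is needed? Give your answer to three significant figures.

Vd(total) = 101 kg × 4.4 L/kg = 444.4 L
The loading dose fills Vd to the target concentration.
LD = Vd × C / S = 444.4 × 9.000 / 0.69 = 5797 mg

5800 mg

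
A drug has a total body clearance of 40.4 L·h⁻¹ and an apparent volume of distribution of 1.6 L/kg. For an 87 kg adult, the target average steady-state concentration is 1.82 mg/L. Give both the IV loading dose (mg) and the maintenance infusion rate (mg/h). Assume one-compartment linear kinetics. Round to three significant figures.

Vd(total) = 87 kg × 1.6 L/kg = 139.2 L
LD = Vd · C_target = 139.2 × 1.82 = 253.3 mg
Infusion rate = 40.40 L/h × 1.82 mg/L = 73.53 mg/h

(a) 253 mg; (b) 73.5 mg/h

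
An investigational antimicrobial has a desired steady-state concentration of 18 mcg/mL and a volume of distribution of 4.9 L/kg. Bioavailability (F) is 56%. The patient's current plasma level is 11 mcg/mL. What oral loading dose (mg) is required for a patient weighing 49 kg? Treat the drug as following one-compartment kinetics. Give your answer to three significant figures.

3000 mg

Vd = 4.9 L/kg × 49 kg = 240.1 L
Concentration deficit ΔC = 18 − 11 = 7.000 mg/L
LD = Vd × ΔC / F = 240.1 × 7.000 / 0.56 = 3001 mg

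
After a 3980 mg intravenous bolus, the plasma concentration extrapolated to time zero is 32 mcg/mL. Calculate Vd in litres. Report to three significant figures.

Immediately after an IV bolus, C₀ = Dose / Vd, so Vd = Dose / C₀.
Vd = 3980 / 32 = 124.4 L

124 L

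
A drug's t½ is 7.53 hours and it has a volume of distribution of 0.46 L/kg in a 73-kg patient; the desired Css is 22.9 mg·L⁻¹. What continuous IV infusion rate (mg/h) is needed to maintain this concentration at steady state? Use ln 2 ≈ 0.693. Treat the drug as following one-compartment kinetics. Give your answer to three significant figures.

70.8 mg/h

Total Vd = 0.46 × 73 = 33.58 L
CL = ln 2 · Vd / t½ = 0.693 × 33.58 / 7.53 = 3.090 L/h
Infusion rate = CL × Css = 3.090 × 22.9 = 70.76 mg/h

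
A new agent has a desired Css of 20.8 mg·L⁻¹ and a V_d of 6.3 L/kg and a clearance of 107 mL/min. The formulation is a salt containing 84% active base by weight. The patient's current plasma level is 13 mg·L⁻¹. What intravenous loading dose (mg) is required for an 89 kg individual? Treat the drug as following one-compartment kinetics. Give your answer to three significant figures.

5210 mg

Vd(total) = 89 kg × 6.3 L/kg = 560.7 L
Concentration deficit ΔC = 20.8 − 13 = 7.800 mg/L
LD = Vd × ΔC / S = 560.7 × 7.800 / 0.84 = 5207 mg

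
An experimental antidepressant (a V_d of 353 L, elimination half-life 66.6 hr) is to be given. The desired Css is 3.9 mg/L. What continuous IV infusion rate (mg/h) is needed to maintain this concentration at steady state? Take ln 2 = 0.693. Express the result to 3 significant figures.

CL = ln 2 · Vd / t½ = 0.693 × 353.0 / 66.6 = 3.673 L/h
Infusion rate = CL × Css = 3.673 × 3.9 = 14.32 mg/h

14.3 mg/h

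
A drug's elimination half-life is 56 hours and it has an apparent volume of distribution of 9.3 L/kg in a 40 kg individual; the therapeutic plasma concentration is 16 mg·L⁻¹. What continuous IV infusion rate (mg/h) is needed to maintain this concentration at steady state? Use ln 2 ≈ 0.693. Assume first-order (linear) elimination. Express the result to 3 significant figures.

Vd(total) = 40 kg × 9.3 L/kg = 372.0 L
CL = ln 2 · Vd / t½ = 0.693 × 372.0 / 56 = 4.604 L/h
Infusion rate = CL × Css = 4.604 × 16 = 73.66 mg/h

73.7 mg/h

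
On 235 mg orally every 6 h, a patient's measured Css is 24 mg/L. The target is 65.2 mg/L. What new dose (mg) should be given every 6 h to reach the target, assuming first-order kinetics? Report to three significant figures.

With linear kinetics, Css is proportional to dose rate (D/τ) at fixed clearance.
D₂ = D₁ × (Css,target / Css,current) = 235 × 65.2/24 = 638.4 mg

638 mg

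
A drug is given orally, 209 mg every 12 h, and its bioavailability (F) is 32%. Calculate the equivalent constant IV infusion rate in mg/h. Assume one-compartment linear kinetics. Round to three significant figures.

Equivalent systemic input: infusion rate = F·D/τ.
Rate = 0.32 × 209 / 12 = 5.573 mg/h

5.57 mg/h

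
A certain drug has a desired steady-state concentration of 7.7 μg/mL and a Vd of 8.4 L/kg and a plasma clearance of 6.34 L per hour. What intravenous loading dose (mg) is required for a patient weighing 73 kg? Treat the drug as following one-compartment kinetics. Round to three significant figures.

Vd = 8.4 L/kg × 73 kg = 613.2 L
LD = Vd × C = 613.2 × 7.700 = 4722 mg

4720 mg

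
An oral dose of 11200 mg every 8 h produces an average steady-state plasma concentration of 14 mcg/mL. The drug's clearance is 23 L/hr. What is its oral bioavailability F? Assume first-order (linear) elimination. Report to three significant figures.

0.230

F·D/τ = CL·Css at steady state → F = CL·Css·τ / D.
F = 23 × 14 × 8 / 11200 = 0.230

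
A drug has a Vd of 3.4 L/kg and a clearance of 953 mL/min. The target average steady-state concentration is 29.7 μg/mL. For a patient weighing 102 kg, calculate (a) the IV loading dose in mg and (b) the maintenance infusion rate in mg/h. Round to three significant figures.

(a) 10300 mg; (b) 1700 mg/h

Total Vd = 3.4 × 102 = 346.8 L
Loading: fill Vd to C_target → 346.8 L × 29.7 mg/L = 10300 mg
CL = 953 mL/min × 60/1000 = 57.18 L/h
Maintenance: replace elimination → rate = CL × Css = 57.18 × 29.7 = 1698 mg/h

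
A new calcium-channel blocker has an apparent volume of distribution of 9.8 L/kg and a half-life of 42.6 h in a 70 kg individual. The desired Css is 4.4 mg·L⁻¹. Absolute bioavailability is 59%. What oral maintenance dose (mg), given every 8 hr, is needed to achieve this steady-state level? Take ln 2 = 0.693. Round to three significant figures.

666 mg

Vd = 9.8 L/kg × 70 kg = 686.0 L
k = 0.693/42.6 = 0.01627 h⁻¹, so CL = k·Vd = 0.01627 × 686.0 = 11.16 L/h
D = CL × Css × τ / F = 11.16 × 4.4 × 8 / 0.59 = 665.8 mg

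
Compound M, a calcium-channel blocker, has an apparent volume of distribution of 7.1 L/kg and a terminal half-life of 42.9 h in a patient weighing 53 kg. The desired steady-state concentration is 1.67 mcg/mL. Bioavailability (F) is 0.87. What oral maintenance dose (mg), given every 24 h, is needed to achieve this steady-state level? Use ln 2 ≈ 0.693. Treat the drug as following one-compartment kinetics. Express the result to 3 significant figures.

Vd(total) = 53 kg × 7.1 L/kg = 376.3 L
CL = 0.693 × Vd / t½ = 0.693 × 376.3 / 42.9 = 6.079 L/h
D = CL × Css × τ / F = 6.079 × 1.67 × 24 / 0.87 = 280.1 mg

280 mg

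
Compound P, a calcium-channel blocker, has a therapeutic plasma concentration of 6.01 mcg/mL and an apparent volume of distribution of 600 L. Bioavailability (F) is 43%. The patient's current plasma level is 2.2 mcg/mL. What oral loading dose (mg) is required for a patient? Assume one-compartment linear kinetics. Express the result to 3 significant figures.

Concentration deficit ΔC = 6.01 − 2.2 = 3.810 mg/L
LD = Vd × ΔC / F = 600.0 × 3.810 / 0.43 = 5316 mg

5320 mg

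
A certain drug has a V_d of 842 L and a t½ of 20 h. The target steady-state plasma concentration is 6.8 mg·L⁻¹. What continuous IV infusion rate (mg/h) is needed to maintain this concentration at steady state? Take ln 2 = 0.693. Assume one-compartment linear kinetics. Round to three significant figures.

198 mg/h

k = 0.693/20 = 0.03465 h⁻¹, so CL = k·Vd = 0.03465 × 842.0 = 29.18 L/h
Infusion rate = CL × Css = 29.18 × 6.8 = 198.4 mg/h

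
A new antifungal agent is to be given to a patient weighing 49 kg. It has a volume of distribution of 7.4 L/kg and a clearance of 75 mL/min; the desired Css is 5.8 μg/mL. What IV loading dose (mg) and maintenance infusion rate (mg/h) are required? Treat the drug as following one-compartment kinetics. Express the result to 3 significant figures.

(a) 2100 mg; (b) 26.1 mg/h

Vd(total) = 49 kg × 7.4 L/kg = 362.6 L
LD = Vd · C_target = 362.6 × 5.8 = 2103 mg
CL = 75 mL/min = 75 × 0.06 = 4.500 L/h
Maintenance: replace elimination → rate = CL × Css = 4.500 × 5.8 = 26.10 mg/h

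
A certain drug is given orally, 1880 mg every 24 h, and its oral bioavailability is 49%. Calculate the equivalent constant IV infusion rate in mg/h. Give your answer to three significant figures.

38.4 mg/h

Equivalent systemic input: infusion rate = F·D/τ.
Rate = 0.49 × 1880 / 24 = 38.38 mg/h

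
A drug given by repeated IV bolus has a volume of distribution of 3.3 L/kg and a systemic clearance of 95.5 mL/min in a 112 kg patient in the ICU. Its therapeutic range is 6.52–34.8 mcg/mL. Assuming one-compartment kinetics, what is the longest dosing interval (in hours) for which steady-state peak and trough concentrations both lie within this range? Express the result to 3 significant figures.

108 h

Total Vd = 3.3 × 112 = 369.6 L
CL = 95.5 mL/min = 95.5 × 0.06 = 5.730 L/h
k = CL / Vd = 5.730 / 369.6 = 0.01550 h⁻¹
Between IV bolus doses, concentration decays as C = C₀·e^(−kτ), so C_peak/C_trough = e^(kτ).
τ_max = ln(C_peak/C_trough) / k = ln(34.8/6.52) / 0.01550 = 1.675 / 0.01550 = 108.1 h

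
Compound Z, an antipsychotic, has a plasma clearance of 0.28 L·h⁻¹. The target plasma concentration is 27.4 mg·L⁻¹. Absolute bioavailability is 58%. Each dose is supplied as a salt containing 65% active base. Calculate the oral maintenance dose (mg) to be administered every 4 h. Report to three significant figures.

At steady state, dose per interval replaces the amount cleared in that interval: F·S·D/τ = CL·Css.
D = CL × Css × τ / F / S = 0.2800 × 27.4 × 4 / 0.58 / 0.65 = 81.40 mg

81.4 mg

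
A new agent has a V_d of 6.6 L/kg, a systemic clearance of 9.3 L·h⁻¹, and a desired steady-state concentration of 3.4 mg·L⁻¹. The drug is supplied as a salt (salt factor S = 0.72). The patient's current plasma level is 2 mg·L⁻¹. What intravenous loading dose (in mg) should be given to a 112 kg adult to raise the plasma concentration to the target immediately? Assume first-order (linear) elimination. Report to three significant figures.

1440 mg

Total Vd = 6.6 × 112 = 739.2 L
The loading dose fills Vd to the target concentration.
Concentration deficit ΔC = 3.4 − 2 = 1.400 mg/L
LD = Vd × ΔC / S = 739.2 × 1.400 / 0.72 = 1437 mg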